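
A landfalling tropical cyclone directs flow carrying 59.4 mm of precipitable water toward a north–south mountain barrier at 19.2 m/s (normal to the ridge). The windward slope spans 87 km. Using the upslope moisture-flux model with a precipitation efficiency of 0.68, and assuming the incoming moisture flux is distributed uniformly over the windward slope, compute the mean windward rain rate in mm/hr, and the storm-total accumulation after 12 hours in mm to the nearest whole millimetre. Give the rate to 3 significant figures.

R ≈ 32.1 mm/hr; total ≈ 385 mm

Incoming column moisture flux per unit ridge length: F = V × PW = 19.2 × 59.4 = 1140.48 mm·m/s.
Spread over the 87 km slope with efficiency ε = 0.68: R = ε·F/W = 0.68 × 1140.48 / 87000 m = 8.914e-03 mm/s.
R = 8.914e-03 × 3600 = 32.1 mm/hr.
Over 12 h: total = 32.1 × 12 = 385.2 ≈ 385 mm.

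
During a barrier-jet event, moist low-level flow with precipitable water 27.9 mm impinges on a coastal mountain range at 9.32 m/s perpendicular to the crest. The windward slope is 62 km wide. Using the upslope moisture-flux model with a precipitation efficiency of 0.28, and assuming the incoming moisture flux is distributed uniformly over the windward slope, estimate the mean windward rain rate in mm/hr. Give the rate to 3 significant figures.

Incoming column moisture flux per unit ridge length: F = V × PW = 9.32 × 27.9 = 260.028 mm·m/s.
Spread over the 62 km slope with efficiency ε = 0.28: R = ε·F/W = 0.28 × 260.028 / 62000 m = 1.174e-03 mm/s.
R = 1.174e-03 × 3600 = 4.23 mm/hr.

R ≈ 4.23 mm/hr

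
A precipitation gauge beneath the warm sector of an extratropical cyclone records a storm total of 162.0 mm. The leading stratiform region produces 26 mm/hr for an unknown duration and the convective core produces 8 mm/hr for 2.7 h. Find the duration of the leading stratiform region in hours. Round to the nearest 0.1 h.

Known phases: 8 × 2.7 = 21.6 mm.
Remaining depth = 162.0 − 21.6 = 140.4 mm.
Duration = 140.4 / 26 = 5.4 h.

duration ≈ 5.4 h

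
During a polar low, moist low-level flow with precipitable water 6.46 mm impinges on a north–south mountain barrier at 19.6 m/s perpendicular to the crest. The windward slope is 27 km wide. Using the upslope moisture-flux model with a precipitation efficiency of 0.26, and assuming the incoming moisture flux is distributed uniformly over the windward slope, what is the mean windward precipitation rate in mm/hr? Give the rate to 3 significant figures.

R ≈ 4.39 mm/hr

Incoming column moisture flux per unit ridge length: F = V × PW = 19.6 × 6.46 = 126.616 mm·m/s.
Spread over the 27 km slope with efficiency ε = 0.26: R = ε·F/W = 0.26 × 126.616 / 27000 m = 1.219e-03 mm/s.
R = 1.219e-03 × 3600 = 4.39 mm/hr.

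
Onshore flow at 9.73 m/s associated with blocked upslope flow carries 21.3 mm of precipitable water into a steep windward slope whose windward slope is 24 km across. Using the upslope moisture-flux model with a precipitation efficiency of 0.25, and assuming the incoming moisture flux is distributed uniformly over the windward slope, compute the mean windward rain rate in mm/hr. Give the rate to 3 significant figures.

R ≈ 7.77 mm/hr

Incoming column moisture flux per unit ridge length: F = V × PW = 9.73 × 21.3 = 207.249 mm·m/s.
Spread over the 24 km slope with efficiency ε = 0.25: R = ε·F/W = 0.25 × 207.249 / 24000 m = 2.159e-03 mm/s.
R = 2.159e-03 × 3600 = 7.77 mm/hr.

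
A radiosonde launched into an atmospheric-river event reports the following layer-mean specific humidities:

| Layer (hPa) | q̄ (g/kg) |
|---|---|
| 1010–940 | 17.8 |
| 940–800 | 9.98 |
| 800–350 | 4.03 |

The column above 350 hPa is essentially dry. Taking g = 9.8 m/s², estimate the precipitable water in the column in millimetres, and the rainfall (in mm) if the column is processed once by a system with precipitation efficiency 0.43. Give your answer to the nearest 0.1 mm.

Precipitable water is the column-integrated vapour mass per unit area: PW = (1/g) Σ q̄ Δp, with q in kg/kg and Δp in Pa (1 kg/m² of water = 1 mm).
Layer 1010–940 hPa: Δp = 70 hPa = 7000 Pa, q̄ = 0.0178 kg/kg → 0.0178 × 7000 / 9.8 = 12.71 mm
Layer 940–800 hPa: Δp = 140 hPa = 14000 Pa, q̄ = 0.00998 kg/kg → 0.00998 × 14000 / 9.8 = 14.26 mm
Layer 800–350 hPa: Δp = 450 hPa = 45000 Pa, q̄ = 0.00403 kg/kg → 0.00403 × 45000 / 9.8 = 18.51 mm
PW = 12.71 + 14.26 + 18.51 = 45.48 ≈ 45.5 mm.
Rainfall = ε × PW = 0.43 × 45.5 = 19.6 mm.

PW ≈ 45.5 mm; rainfall ≈ 19.6 mm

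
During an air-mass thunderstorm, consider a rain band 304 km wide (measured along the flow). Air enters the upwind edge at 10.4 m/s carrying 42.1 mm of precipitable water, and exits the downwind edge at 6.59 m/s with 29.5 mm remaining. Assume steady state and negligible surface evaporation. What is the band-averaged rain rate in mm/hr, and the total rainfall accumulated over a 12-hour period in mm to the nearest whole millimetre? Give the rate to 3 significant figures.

R ≈ 2.88 mm/hr; total ≈ 35 mm

Column moisture flux per unit crosswind length is F = V × PW.
Inflow: F_in = 10.4 × 42.1 = 437.84 mm·m/s
Outflow: F_out = 6.59 × 29.5 = 194.405 mm·m/s
Steady-state rate R = (F_in − F_out)/L = (437.84 − 194.405) / 304000 m = 8.008e-04 mm/s.
R = 8.008e-04 × 3600 = 2.88 mm/hr.
Over 12 h: total = 2.88 × 12 = 34.56 ≈ 35 mm.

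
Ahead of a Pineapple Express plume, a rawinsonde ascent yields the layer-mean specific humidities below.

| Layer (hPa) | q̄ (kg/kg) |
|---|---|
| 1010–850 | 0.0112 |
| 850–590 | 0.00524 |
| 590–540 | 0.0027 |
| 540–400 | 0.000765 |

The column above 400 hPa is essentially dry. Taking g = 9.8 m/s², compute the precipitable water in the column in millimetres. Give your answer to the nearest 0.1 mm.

Precipitable water is the column-integrated vapour mass per unit area: PW = (1/g) Σ q̄ Δp, with q in kg/kg and Δp in Pa (1 kg/m² of water = 1 mm).
Layer 1010–850 hPa: Δp = 160 hPa = 16000 Pa, q̄ = 0.0112 kg/kg → 0.0112 × 16000 / 9.8 = 18.29 mm
Layer 850–590 hPa: Δp = 260 hPa = 26000 Pa, q̄ = 0.00524 kg/kg → 0.00524 × 26000 / 9.8 = 13.90 mm
Layer 590–540 hPa: Δp = 50 hPa = 5000 Pa, q̄ = 0.0027 kg/kg → 0.0027 × 5000 / 9.8 = 1.38 mm
Layer 540–400 hPa: Δp = 140 hPa = 14000 Pa, q̄ = 0.000765 kg/kg → 0.000765 × 14000 / 9.8 = 1.09 mm
PW = 18.29 + 13.90 + 1.38 + 1.09 = 34.66 ≈ 34.7 mm.

PW ≈ 34.7 mm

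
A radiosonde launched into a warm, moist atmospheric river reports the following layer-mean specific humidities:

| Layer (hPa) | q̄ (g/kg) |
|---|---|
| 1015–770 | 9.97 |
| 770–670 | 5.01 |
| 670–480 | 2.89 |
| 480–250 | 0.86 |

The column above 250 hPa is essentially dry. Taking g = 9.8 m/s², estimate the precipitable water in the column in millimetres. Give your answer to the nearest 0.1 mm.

PW ≈ 37.7 mm

Precipitable water is the column-integrated vapour mass per unit area: PW = (1/g) Σ q̄ Δp, with q in kg/kg and Δp in Pa (1 kg/m² of water = 1 mm).
Layer 1015–770 hPa: Δp = 245 hPa = 24500 Pa, q̄ = 0.00997 kg/kg → 0.00997 × 24500 / 9.8 = 24.93 mm
Layer 770–670 hPa: Δp = 100 hPa = 10000 Pa, q̄ = 0.00501 kg/kg → 0.00501 × 10000 / 9.8 = 5.11 mm
Layer 670–480 hPa: Δp = 190 hPa = 19000 Pa, q̄ = 0.00289 kg/kg → 0.00289 × 19000 / 9.8 = 5.60 mm
Layer 480–250 hPa: Δp = 230 hPa = 23000 Pa, q̄ = 0.00086 kg/kg → 0.00086 × 23000 / 9.8 = 2.02 mm
PW = 24.93 + 5.11 + 5.60 + 2.02 = 37.66 ≈ 37.7 mm.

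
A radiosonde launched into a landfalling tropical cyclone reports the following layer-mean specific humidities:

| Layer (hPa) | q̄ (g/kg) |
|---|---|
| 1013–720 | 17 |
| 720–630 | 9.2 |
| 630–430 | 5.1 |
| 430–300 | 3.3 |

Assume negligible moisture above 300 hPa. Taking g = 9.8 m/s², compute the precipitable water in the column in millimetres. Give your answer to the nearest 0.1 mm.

Precipitable water is the column-integrated vapour mass per unit area: PW = (1/g) Σ q̄ Δp, with q in kg/kg and Δp in Pa (1 kg/m² of water = 1 mm).
Layer 1013–720 hPa: Δp = 293 hPa = 29300 Pa, q̄ = 0.017 kg/kg → 0.017 × 29300 / 9.8 = 50.83 mm
Layer 720–630 hPa: Δp = 90 hPa = 9000 Pa, q̄ = 0.0092 kg/kg → 0.0092 × 9000 / 9.8 = 8.45 mm
Layer 630–430 hPa: Δp = 200 hPa = 20000 Pa, q̄ = 0.0051 kg/kg → 0.0051 × 20000 / 9.8 = 10.41 mm
Layer 430–300 hPa: Δp = 130 hPa = 13000 Pa, q̄ = 0.0033 kg/kg → 0.0033 × 13000 / 9.8 = 4.38 mm
PW = 50.83 + 8.45 + 10.41 + 4.38 = 74.07 ≈ 74.1 mm.

PW ≈ 74.1 mm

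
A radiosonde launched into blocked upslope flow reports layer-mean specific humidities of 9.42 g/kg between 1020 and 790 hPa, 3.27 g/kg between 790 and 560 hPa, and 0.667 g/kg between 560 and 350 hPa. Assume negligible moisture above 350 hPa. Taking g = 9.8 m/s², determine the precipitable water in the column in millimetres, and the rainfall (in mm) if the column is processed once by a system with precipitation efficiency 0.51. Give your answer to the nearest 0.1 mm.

Precipitable water is the column-integrated vapour mass per unit area: PW = (1/g) Σ q̄ Δp, with q in kg/kg and Δp in Pa (1 kg/m² of water = 1 mm).
Layer 1020–790 hPa: Δp = 230 hPa = 23000 Pa, q̄ = 0.00942 kg/kg → 0.00942 × 23000 / 9.8 = 22.11 mm
Layer 790–560 hPa: Δp = 230 hPa = 23000 Pa, q̄ = 0.00327 kg/kg → 0.00327 × 23000 / 9.8 = 7.67 mm
Layer 560–350 hPa: Δp = 210 hPa = 21000 Pa, q̄ = 0.000667 kg/kg → 0.000667 × 21000 / 9.8 = 1.43 mm
PW = 22.11 + 7.67 + 1.43 = 31.21 ≈ 31.2 mm.
Rainfall = ε × PW = 0.51 × 31.2 = 15.9 mm.

PW ≈ 31.2 mm; rainfall ≈ 15.9 mm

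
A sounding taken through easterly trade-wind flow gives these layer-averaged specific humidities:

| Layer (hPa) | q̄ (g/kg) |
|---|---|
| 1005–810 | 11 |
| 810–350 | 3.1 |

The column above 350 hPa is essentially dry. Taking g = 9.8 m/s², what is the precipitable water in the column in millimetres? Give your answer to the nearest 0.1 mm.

Precipitable water is the column-integrated vapour mass per unit area: PW = (1/g) Σ q̄ Δp, with q in kg/kg and Δp in Pa (1 kg/m² of water = 1 mm).
Layer 1005–810 hPa: Δp = 195 hPa = 19500 Pa, q̄ = 0.011 kg/kg → 0.011 × 19500 / 9.8 = 21.89 mm
Layer 810–350 hPa: Δp = 460 hPa = 46000 Pa, q̄ = 0.0031 kg/kg → 0.0031 × 46000 / 9.8 = 14.55 mm
PW = 21.89 + 14.55 = 36.44 ≈ 36.4 mm.

PW ≈ 36.4 mm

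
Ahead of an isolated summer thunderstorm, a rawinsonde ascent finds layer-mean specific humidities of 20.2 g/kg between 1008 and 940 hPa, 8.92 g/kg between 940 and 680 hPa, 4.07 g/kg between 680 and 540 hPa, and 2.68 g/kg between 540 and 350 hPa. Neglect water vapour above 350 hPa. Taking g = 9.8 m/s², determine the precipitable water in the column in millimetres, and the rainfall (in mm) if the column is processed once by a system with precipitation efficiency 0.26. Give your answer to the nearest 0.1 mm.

PW ≈ 48.7 mm; rainfall ≈ 12.7 mm

Precipitable water is the column-integrated vapour mass per unit area: PW = (1/g) Σ q̄ Δp, with q in kg/kg and Δp in Pa (1 kg/m² of water = 1 mm).
Layer 1008–940 hPa: Δp = 68 hPa = 6800 Pa, q̄ = 0.0202 kg/kg → 0.0202 × 6800 / 9.8 = 14.02 mm
Layer 940–680 hPa: Δp = 260 hPa = 26000 Pa, q̄ = 0.00892 kg/kg → 0.00892 × 26000 / 9.8 = 23.67 mm
Layer 680–540 hPa: Δp = 140 hPa = 14000 Pa, q̄ = 0.00407 kg/kg → 0.00407 × 14000 / 9.8 = 5.81 mm
Layer 540–350 hPa: Δp = 190 hPa = 19000 Pa, q̄ = 0.00268 kg/kg → 0.00268 × 19000 / 9.8 = 5.20 mm
PW = 14.02 + 23.67 + 5.81 + 5.20 = 48.70 ≈ 48.7 mm.
Rainfall = ε × PW = 0.26 × 48.7 = 12.7 mm.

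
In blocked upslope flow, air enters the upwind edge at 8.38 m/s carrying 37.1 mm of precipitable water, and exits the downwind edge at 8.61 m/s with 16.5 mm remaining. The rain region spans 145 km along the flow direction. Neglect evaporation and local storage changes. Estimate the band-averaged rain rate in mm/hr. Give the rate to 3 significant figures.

Column moisture flux per unit crosswind length is F = V × PW.
Inflow: F_in = 8.38 × 37.1 = 310.898 mm·m/s
Outflow: F_out = 8.61 × 16.5 = 142.065 mm·m/s
Steady-state rate R = (F_in − F_out)/L = (310.898 − 142.065) / 145000 m = 1.164e-03 mm/s.
R = 1.164e-03 × 3600 = 4.19 mm/hr.

R ≈ 4.19 mm/hr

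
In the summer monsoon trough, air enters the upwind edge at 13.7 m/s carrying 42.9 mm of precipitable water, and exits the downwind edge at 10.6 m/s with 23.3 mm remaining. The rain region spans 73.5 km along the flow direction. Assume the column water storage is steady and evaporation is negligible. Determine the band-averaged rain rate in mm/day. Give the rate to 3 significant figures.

R ≈ 401 mm/day

Column moisture flux per unit crosswind length is F = V × PW.
Inflow: F_in = 13.7 × 42.9 = 587.73 mm·m/s
Outflow: F_out = 10.6 × 23.3 = 246.98 mm·m/s
Steady-state rate R = (F_in − F_out)/L = (587.73 − 246.98) / 73500 m = 4.636e-03 mm/s.
R = 4.636e-03 × 3600 × 24 = 401 mm/day.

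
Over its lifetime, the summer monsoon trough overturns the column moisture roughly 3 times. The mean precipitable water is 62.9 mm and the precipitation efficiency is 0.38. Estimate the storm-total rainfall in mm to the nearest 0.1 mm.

rainfall ≈ 71.7 mm

Each cycle deposits ε × PW = 0.38 × 62.9 = 23.902 mm.
Over 3 cycles: 3 × 23.902 = 71.7 mm.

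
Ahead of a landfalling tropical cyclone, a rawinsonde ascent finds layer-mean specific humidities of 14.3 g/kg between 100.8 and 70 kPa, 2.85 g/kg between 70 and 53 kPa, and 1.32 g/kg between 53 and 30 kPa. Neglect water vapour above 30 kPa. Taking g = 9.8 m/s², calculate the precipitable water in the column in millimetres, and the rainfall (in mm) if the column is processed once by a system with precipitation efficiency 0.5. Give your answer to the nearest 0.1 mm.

Precipitable water is the column-integrated vapour mass per unit area: PW = (1/g) Σ q̄ Δp, with q in kg/kg and Δp in Pa (1 kg/m² of water = 1 mm).
Layer 100.8–70 kPa: Δp = 308 hPa = 30800 Pa, q̄ = 0.0143 kg/kg → 0.0143 × 30800 / 9.8 = 44.94 mm
Layer 70–53 kPa: Δp = 170 hPa = 17000 Pa, q̄ = 0.00285 kg/kg → 0.00285 × 17000 / 9.8 = 4.94 mm
Layer 53–30 kPa: Δp = 230 hPa = 23000 Pa, q̄ = 0.00132 kg/kg → 0.00132 × 23000 / 9.8 = 3.10 mm
PW = 44.94 + 4.94 + 3.10 = 52.98 ≈ 53.0 mm.
Rainfall = ε × PW = 0.5 × 53.0 = 26.5 mm.

PW ≈ 53.0 mm; rainfall ≈ 26.5 mm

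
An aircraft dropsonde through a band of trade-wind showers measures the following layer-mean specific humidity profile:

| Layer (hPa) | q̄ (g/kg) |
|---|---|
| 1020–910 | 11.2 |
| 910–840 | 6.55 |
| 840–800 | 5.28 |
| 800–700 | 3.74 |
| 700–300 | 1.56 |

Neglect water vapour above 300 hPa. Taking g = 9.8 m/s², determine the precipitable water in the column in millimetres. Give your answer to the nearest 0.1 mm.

PW ≈ 29.6 mm

Precipitable water is the column-integrated vapour mass per unit area: PW = (1/g) Σ q̄ Δp, with q in kg/kg and Δp in Pa (1 kg/m² of water = 1 mm).
Layer 1020–910 hPa: Δp = 110 hPa = 11000 Pa, q̄ = 0.0112 kg/kg → 0.0112 × 11000 / 9.8 = 12.57 mm
Layer 910–840 hPa: Δp = 70 hPa = 7000 Pa, q̄ = 0.00655 kg/kg → 0.00655 × 7000 / 9.8 = 4.68 mm
Layer 840–800 hPa: Δp = 40 hPa = 4000 Pa, q̄ = 0.00528 kg/kg → 0.00528 × 4000 / 9.8 = 2.16 mm
Layer 800–700 hPa: Δp = 100 hPa = 10000 Pa, q̄ = 0.00374 kg/kg → 0.00374 × 10000 / 9.8 = 3.82 mm
Layer 700–300 hPa: Δp = 400 hPa = 40000 Pa, q̄ = 0.00156 kg/kg → 0.00156 × 40000 / 9.8 = 6.37 mm
PW = 12.57 + 4.68 + 2.16 + 3.82 + 6.37 = 29.60 ≈ 29.6 mm.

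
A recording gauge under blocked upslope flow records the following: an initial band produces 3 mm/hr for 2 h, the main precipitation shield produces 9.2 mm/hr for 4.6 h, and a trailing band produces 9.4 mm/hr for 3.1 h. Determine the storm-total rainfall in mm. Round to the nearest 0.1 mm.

total ≈ 77.5 mm

Total = Σ Rᵢ Δtᵢ = 3 × 2 + 9.2 × 4.6 + 9.4 × 3.1
      = 6 + 42.32 + 29.14 = 77.5 mm.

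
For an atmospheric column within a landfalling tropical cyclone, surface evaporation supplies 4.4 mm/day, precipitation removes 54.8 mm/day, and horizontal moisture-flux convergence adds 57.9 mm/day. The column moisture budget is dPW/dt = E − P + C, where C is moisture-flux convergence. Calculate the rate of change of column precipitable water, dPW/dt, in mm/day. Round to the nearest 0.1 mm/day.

dPW/dt ≈ 7.5 mm/day

dPW/dt = E − P + C = 4.4 − 54.8 + (57.9) = 7.5 mm/day.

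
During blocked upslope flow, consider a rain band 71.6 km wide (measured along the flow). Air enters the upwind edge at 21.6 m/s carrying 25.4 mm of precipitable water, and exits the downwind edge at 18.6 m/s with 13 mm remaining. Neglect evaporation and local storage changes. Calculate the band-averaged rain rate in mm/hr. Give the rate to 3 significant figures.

Column moisture flux per unit crosswind length is F = V × PW.
Inflow: F_in = 21.6 × 25.4 = 548.64 mm·m/s
Outflow: F_out = 18.6 × 13 = 241.8 mm·m/s
Steady-state rate R = (F_in − F_out)/L = (548.64 − 241.8) / 71600 m = 4.285e-03 mm/s.
R = 4.285e-03 × 3600 = 15.4 mm/hr.

R ≈ 15.4 mm/hr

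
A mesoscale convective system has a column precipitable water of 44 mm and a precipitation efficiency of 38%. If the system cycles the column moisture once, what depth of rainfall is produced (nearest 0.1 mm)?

rainfall ≈ 16.7 mm

Rainfall = ε × PW = 0.38 × 44 = 16.7 mm.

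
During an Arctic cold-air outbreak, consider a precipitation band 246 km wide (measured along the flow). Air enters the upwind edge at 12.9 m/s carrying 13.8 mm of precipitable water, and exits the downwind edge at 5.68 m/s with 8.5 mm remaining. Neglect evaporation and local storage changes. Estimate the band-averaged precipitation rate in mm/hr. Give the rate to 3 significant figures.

Column moisture flux per unit crosswind length is F = V × PW.
Inflow: F_in = 12.9 × 13.8 = 178.02 mm·m/s
Outflow: F_out = 5.68 × 8.5 = 48.28 mm·m/s
Steady-state rate R = (F_in − F_out)/L = (178.02 − 48.28) / 246000 m = 5.274e-04 mm/s.
R = 5.274e-04 × 3600 = 1.90 mm/hr.

R ≈ 1.90 mm/hr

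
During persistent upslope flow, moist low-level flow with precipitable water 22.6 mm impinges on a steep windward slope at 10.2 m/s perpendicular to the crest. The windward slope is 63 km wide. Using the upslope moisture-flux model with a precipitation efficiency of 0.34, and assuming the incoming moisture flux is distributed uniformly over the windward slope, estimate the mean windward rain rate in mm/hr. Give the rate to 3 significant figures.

R ≈ 4.48 mm/hr

Incoming column moisture flux per unit ridge length: F = V × PW = 10.2 × 22.6 = 230.52 mm·m/s.
Spread over the 63 km slope with efficiency ε = 0.34: R = ε·F/W = 0.34 × 230.52 / 63000 m = 1.244e-03 mm/s.
R = 1.244e-03 × 3600 = 4.48 mm/hr.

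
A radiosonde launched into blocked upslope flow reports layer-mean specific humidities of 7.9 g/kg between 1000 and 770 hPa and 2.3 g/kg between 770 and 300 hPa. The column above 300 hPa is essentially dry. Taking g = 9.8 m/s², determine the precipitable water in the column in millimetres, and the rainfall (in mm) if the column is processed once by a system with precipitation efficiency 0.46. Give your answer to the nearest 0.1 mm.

PW ≈ 29.6 mm; rainfall ≈ 13.6 mm

Precipitable water is the column-integrated vapour mass per unit area: PW = (1/g) Σ q̄ Δp, with q in kg/kg and Δp in Pa (1 kg/m² of water = 1 mm).
Layer 1000–770 hPa: Δp = 230 hPa = 23000 Pa, q̄ = 0.0079 kg/kg → 0.0079 × 23000 / 9.8 = 18.54 mm
Layer 770–300 hPa: Δp = 470 hPa = 47000 Pa, q̄ = 0.0023 kg/kg → 0.0023 × 47000 / 9.8 = 11.03 mm
PW = 18.54 + 11.03 = 29.57 ≈ 29.6 mm.
Rainfall = ε × PW = 0.46 × 29.6 = 13.6 mm.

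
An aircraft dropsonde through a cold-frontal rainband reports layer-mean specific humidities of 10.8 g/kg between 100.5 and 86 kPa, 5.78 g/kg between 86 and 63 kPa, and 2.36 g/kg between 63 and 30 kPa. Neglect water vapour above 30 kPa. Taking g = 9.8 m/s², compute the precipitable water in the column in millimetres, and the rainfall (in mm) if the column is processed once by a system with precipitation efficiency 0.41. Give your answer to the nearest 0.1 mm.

PW ≈ 37.5 mm; rainfall ≈ 15.4 mm

Precipitable water is the column-integrated vapour mass per unit area: PW = (1/g) Σ q̄ Δp, with q in kg/kg and Δp in Pa (1 kg/m² of water = 1 mm).
Layer 100.5–86 kPa: Δp = 145 hPa = 14500 Pa, q̄ = 0.0108 kg/kg → 0.0108 × 14500 / 9.8 = 15.98 mm
Layer 86–63 kPa: Δp = 230 hPa = 23000 Pa, q̄ = 0.00578 kg/kg → 0.00578 × 23000 / 9.8 = 13.57 mm
Layer 63–30 kPa: Δp = 330 hPa = 33000 Pa, q̄ = 0.00236 kg/kg → 0.00236 × 33000 / 9.8 = 7.95 mm
PW = 15.98 + 13.57 + 7.95 = 37.50 ≈ 37.5 mm.
Rainfall = ε × PW = 0.41 × 37.5 = 15.4 mm.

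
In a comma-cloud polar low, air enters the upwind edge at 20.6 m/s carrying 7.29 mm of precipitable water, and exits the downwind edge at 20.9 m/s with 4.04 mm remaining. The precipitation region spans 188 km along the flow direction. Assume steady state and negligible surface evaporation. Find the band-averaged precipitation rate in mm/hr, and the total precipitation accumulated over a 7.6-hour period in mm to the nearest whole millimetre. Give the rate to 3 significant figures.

R ≈ 1.26 mm/hr; total ≈ 10 mm

Column moisture flux per unit crosswind length is F = V × PW.
Inflow: F_in = 20.6 × 7.29 = 150.174 mm·m/s
Outflow: F_out = 20.9 × 4.04 = 84.436 mm·m/s
Steady-state rate R = (F_in − F_out)/L = (150.174 − 84.436) / 188000 m = 3.497e-04 mm/s.
R = 3.497e-04 × 3600 = 1.26 mm/hr.
Over 7.6 h: total = 1.26 × 7.6 = 9.576 ≈ 10 mm.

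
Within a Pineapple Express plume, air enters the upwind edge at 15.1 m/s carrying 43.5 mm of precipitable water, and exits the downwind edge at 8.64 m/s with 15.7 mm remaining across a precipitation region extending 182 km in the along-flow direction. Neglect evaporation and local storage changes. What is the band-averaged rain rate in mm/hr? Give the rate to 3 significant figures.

R ≈ 10.3 mm/hr

Column moisture flux per unit crosswind length is F = V × PW.
Inflow: F_in = 15.1 × 43.5 = 656.85 mm·m/s
Outflow: F_out = 8.64 × 15.7 = 135.648 mm·m/s
Steady-state rate R = (F_in − F_out)/L = (656.85 − 135.648) / 182000 m = 2.864e-03 mm/s.
R = 2.864e-03 × 3600 = 10.3 mm/hr.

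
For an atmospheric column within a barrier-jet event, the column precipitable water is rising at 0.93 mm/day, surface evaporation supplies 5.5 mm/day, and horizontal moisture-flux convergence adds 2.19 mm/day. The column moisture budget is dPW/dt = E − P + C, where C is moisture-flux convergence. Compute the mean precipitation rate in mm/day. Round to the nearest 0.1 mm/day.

dPW/dt = +0.93 mm/day.
P = E + C − dPW/dt = 5.5 + (2.19) − (+0.93) = 6.8 mm/day.

P ≈ 6.8 mm/day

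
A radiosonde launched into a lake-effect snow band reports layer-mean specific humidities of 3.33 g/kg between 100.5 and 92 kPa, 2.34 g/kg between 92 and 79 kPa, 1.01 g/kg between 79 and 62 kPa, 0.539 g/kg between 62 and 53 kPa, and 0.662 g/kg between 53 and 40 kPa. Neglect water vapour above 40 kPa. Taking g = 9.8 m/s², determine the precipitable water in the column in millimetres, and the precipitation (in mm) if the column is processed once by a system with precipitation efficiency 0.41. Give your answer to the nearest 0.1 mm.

PW ≈ 9.1 mm; precipitation ≈ 3.7 mm

Precipitable water is the column-integrated vapour mass per unit area: PW = (1/g) Σ q̄ Δp, with q in kg/kg and Δp in Pa (1 kg/m² of water = 1 mm).
Layer 100.5–92 kPa: Δp = 85 hPa = 8500 Pa, q̄ = 0.00333 kg/kg → 0.00333 × 8500 / 9.8 = 2.89 mm
Layer 92–79 kPa: Δp = 130 hPa = 13000 Pa, q̄ = 0.00234 kg/kg → 0.00234 × 13000 / 9.8 = 3.10 mm
Layer 79–62 kPa: Δp = 170 hPa = 17000 Pa, q̄ = 0.00101 kg/kg → 0.00101 × 17000 / 9.8 = 1.75 mm
Layer 62–53 kPa: Δp = 90 hPa = 9000 Pa, q̄ = 0.000539 kg/kg → 0.000539 × 9000 / 9.8 = 0.50 mm
Layer 53–40 kPa: Δp = 130 hPa = 13000 Pa, q̄ = 0.000662 kg/kg → 0.000662 × 13000 / 9.8 = 0.88 mm
PW = 2.89 + 3.10 + 1.75 + 0.50 + 0.88 = 9.12 ≈ 9.1 mm.
Precipitation = ε × PW = 0.41 × 9.1 = 3.7 mm.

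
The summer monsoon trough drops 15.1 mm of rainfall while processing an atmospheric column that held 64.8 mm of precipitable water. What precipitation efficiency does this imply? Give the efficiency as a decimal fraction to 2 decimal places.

ε = rainfall / PW = 15.1 / 64.8 = 0.23.

ε ≈ 0.23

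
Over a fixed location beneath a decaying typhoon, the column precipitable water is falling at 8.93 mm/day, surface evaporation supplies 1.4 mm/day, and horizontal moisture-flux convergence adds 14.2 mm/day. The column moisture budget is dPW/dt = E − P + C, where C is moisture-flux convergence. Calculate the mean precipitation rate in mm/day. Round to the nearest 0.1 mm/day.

P ≈ 24.5 mm/day

dPW/dt = -8.93 mm/day.
P = E + C − dPW/dt = 1.4 + (14.2) − (-8.93) = 24.5 mm/day.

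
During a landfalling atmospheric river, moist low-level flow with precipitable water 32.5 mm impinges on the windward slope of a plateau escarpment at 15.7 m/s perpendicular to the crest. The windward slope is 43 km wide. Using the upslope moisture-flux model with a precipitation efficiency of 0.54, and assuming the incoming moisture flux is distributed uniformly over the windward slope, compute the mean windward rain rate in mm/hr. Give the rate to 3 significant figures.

Incoming column moisture flux per unit ridge length: F = V × PW = 15.7 × 32.5 = 510.25 mm·m/s.
Spread over the 43 km slope with efficiency ε = 0.54: R = ε·F/W = 0.54 × 510.25 / 43000 m = 6.408e-03 mm/s.
R = 6.408e-03 × 3600 = 23.1 mm/hr.

R ≈ 23.1 mm/hr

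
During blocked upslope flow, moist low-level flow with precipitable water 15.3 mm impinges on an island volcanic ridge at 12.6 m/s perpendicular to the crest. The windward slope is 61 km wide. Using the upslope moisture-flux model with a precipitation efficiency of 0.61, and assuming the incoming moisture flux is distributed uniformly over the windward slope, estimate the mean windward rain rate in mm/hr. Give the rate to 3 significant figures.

Incoming column moisture flux per unit ridge length: F = V × PW = 12.6 × 15.3 = 192.78 mm·m/s.
Spread over the 61 km slope with efficiency ε = 0.61: R = ε·F/W = 0.61 × 192.78 / 61000 m = 1.928e-03 mm/s.
R = 1.928e-03 × 3600 = 6.94 mm/hr.

R ≈ 6.94 mm/hr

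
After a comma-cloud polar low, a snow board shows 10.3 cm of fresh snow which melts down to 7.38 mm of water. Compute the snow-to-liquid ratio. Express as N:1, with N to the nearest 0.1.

ratio ≈ 14.0

Ratio = snow depth / SWE = 103 mm / 7.38 mm = 14.0, i.e. 14.0:1.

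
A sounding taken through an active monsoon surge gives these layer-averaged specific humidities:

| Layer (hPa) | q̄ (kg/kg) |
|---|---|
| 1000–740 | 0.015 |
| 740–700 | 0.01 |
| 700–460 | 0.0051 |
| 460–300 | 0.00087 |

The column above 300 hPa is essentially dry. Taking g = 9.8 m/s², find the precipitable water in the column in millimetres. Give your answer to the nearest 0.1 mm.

Precipitable water is the column-integrated vapour mass per unit area: PW = (1/g) Σ q̄ Δp, with q in kg/kg and Δp in Pa (1 kg/m² of water = 1 mm).
Layer 1000–740 hPa: Δp = 260 hPa = 26000 Pa, q̄ = 0.015 kg/kg → 0.015 × 26000 / 9.8 = 39.80 mm
Layer 740–700 hPa: Δp = 40 hPa = 4000 Pa, q̄ = 0.01 kg/kg → 0.01 × 4000 / 9.8 = 4.08 mm
Layer 700–460 hPa: Δp = 240 hPa = 24000 Pa, q̄ = 0.0051 kg/kg → 0.0051 × 24000 / 9.8 = 12.49 mm
Layer 460–300 hPa: Δp = 160 hPa = 16000 Pa, q̄ = 0.00087 kg/kg → 0.00087 × 16000 / 9.8 = 1.42 mm
PW = 39.80 + 4.08 + 12.49 + 1.42 = 57.79 ≈ 57.8 mm.

PW ≈ 57.8 mm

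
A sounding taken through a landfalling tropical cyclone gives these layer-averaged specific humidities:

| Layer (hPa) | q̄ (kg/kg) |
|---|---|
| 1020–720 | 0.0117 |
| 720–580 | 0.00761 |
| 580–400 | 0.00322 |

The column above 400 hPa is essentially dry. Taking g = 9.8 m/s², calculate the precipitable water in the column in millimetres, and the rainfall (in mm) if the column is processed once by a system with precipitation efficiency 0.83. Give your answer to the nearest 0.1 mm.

PW ≈ 52.6 mm; rainfall ≈ 43.7 mm

Precipitable water is the column-integrated vapour mass per unit area: PW = (1/g) Σ q̄ Δp, with q in kg/kg and Δp in Pa (1 kg/m² of water = 1 mm).
Layer 1020–720 hPa: Δp = 300 hPa = 30000 Pa, q̄ = 0.0117 kg/kg → 0.0117 × 30000 / 9.8 = 35.82 mm
Layer 720–580 hPa: Δp = 140 hPa = 14000 Pa, q̄ = 0.00761 kg/kg → 0.00761 × 14000 / 9.8 = 10.87 mm
Layer 580–400 hPa: Δp = 180 hPa = 18000 Pa, q̄ = 0.00322 kg/kg → 0.00322 × 18000 / 9.8 = 5.91 mm
PW = 35.82 + 10.87 + 5.91 = 52.60 ≈ 52.6 mm.
Rainfall = ε × PW = 0.83 × 52.6 = 43.7 mm.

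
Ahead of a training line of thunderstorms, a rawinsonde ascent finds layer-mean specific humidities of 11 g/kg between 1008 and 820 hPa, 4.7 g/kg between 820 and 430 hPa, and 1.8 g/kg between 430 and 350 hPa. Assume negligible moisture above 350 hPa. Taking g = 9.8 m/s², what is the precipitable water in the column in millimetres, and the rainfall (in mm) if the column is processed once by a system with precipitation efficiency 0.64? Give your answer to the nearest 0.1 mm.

Precipitable water is the column-integrated vapour mass per unit area: PW = (1/g) Σ q̄ Δp, with q in kg/kg and Δp in Pa (1 kg/m² of water = 1 mm).
Layer 1008–820 hPa: Δp = 188 hPa = 18800 Pa, q̄ = 0.011 kg/kg → 0.011 × 18800 / 9.8 = 21.10 mm
Layer 820–430 hPa: Δp = 390 hPa = 39000 Pa, q̄ = 0.0047 kg/kg → 0.0047 × 39000 / 9.8 = 18.70 mm
Layer 430–350 hPa: Δp = 80 hPa = 8000 Pa, q̄ = 0.0018 kg/kg → 0.0018 × 8000 / 9.8 = 1.47 mm
PW = 21.10 + 18.70 + 1.47 = 41.27 ≈ 41.3 mm.
Rainfall = ε × PW = 0.64 × 41.3 = 26.4 mm.

PW ≈ 41.3 mm; rainfall ≈ 26.4 mm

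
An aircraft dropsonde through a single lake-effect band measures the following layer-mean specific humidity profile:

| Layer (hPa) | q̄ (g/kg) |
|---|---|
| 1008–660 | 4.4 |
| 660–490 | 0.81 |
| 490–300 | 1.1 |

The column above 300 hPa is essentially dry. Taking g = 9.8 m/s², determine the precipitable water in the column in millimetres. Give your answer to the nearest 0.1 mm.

PW ≈ 19.2 mm

Precipitable water is the column-integrated vapour mass per unit area: PW = (1/g) Σ q̄ Δp, with q in kg/kg and Δp in Pa (1 kg/m² of water = 1 mm).
Layer 1008–660 hPa: Δp = 348 hPa = 34800 Pa, q̄ = 0.0044 kg/kg → 0.0044 × 34800 / 9.8 = 15.62 mm
Layer 660–490 hPa: Δp = 170 hPa = 17000 Pa, q̄ = 0.00081 kg/kg → 0.00081 × 17000 / 9.8 = 1.41 mm
Layer 490–300 hPa: Δp = 190 hPa = 19000 Pa, q̄ = 0.0011 kg/kg → 0.0011 × 19000 / 9.8 = 2.13 mm
PW = 15.62 + 1.41 + 2.13 = 19.16 ≈ 19.2 mm.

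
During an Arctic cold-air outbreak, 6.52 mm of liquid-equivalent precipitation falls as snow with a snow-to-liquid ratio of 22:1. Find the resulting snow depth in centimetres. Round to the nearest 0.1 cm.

Snow depth = liquid × ratio = 6.52 mm × 22 = 143.44 mm = 14.3 cm.

snow depth ≈ 14.3 cm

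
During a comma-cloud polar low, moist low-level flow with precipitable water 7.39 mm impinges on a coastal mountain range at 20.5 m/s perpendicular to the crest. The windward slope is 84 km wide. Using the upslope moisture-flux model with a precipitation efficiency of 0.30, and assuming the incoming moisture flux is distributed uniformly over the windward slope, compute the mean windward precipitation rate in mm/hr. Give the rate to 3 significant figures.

R ≈ 1.95 mm/hr

Incoming column moisture flux per unit ridge length: F = V × PW = 20.5 × 7.39 = 151.495 mm·m/s.
Spread over the 84 km slope with efficiency ε = 0.30: R = ε·F/W = 0.30 × 151.495 / 84000 m = 5.411e-04 mm/s.
R = 5.411e-04 × 3600 = 1.95 mm/hr.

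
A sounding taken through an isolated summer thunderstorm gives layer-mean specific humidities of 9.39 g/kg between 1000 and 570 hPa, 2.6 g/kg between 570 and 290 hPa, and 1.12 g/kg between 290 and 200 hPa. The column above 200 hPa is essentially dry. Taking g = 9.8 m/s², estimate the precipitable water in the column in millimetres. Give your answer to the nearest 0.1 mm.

Precipitable water is the column-integrated vapour mass per unit area: PW = (1/g) Σ q̄ Δp, with q in kg/kg and Δp in Pa (1 kg/m² of water = 1 mm).
Layer 1000–570 hPa: Δp = 430 hPa = 43000 Pa, q̄ = 0.00939 kg/kg → 0.00939 × 43000 / 9.8 = 41.20 mm
Layer 570–290 hPa: Δp = 280 hPa = 28000 Pa, q̄ = 0.0026 kg/kg → 0.0026 × 28000 / 9.8 = 7.43 mm
Layer 290–200 hPa: Δp = 90 hPa = 9000 Pa, q̄ = 0.00112 kg/kg → 0.00112 × 9000 / 9.8 = 1.03 mm
PW = 41.20 + 7.43 + 1.03 = 49.66 ≈ 49.7 mm.

PW ≈ 49.7 mm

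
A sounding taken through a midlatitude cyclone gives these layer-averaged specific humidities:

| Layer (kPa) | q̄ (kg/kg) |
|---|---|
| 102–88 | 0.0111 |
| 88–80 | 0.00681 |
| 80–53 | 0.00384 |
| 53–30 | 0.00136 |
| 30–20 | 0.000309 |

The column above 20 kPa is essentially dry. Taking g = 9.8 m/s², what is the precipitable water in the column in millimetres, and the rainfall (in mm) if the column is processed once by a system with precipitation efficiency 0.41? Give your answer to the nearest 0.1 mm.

Precipitable water is the column-integrated vapour mass per unit area: PW = (1/g) Σ q̄ Δp, with q in kg/kg and Δp in Pa (1 kg/m² of water = 1 mm).
Layer 102–88 kPa: Δp = 140 hPa = 14000 Pa, q̄ = 0.0111 kg/kg → 0.0111 × 14000 / 9.8 = 15.86 mm
Layer 88–80 kPa: Δp = 80 hPa = 8000 Pa, q̄ = 0.00681 kg/kg → 0.00681 × 8000 / 9.8 = 5.56 mm
Layer 80–53 kPa: Δp = 270 hPa = 27000 Pa, q̄ = 0.00384 kg/kg → 0.00384 × 27000 / 9.8 = 10.58 mm
Layer 53–30 kPa: Δp = 230 hPa = 23000 Pa, q̄ = 0.00136 kg/kg → 0.00136 × 23000 / 9.8 = 3.19 mm
Layer 30–20 kPa: Δp = 100 hPa = 10000 Pa, q̄ = 0.000309 kg/kg → 0.000309 × 10000 / 9.8 = 0.32 mm
PW = 15.86 + 5.56 + 10.58 + 3.19 + 0.32 = 35.51 ≈ 35.5 mm.
Rainfall = ε × PW = 0.41 × 35.5 = 14.6 mm.

PW ≈ 35.5 mm; rainfall ≈ 14.6 mm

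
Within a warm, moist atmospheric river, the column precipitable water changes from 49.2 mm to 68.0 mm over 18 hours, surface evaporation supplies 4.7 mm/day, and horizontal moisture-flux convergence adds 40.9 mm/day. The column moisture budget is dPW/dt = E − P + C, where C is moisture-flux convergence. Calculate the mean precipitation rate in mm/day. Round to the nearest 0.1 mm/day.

P ≈ 20.5 mm/day

dPW/dt = (68.0 − 49.2) mm / (18/24 day) = +25.067 mm/day.
P = E + C − dPW/dt = 4.7 + (40.9) − (+25.067) = 20.5 mm/day.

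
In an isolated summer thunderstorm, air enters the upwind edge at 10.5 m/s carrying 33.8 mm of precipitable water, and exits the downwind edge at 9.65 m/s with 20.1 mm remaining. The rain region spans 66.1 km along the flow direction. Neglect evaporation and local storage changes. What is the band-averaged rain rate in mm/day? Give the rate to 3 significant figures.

Column moisture flux per unit crosswind length is F = V × PW.
Inflow: F_in = 10.5 × 33.8 = 354.9 mm·m/s
Outflow: F_out = 9.65 × 20.1 = 193.965 mm·m/s
Steady-state rate R = (F_in − F_out)/L = (354.9 − 193.965) / 66100 m = 2.435e-03 mm/s.
R = 2.435e-03 × 3600 × 24 = 210 mm/day.

R ≈ 210 mm/day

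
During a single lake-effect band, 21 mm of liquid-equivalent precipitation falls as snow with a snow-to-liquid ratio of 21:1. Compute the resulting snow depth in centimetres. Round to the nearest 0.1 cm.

snow depth ≈ 44.1 cm

Snow depth = liquid × ratio = 21 mm × 21 = 441 mm = 44.1 cm.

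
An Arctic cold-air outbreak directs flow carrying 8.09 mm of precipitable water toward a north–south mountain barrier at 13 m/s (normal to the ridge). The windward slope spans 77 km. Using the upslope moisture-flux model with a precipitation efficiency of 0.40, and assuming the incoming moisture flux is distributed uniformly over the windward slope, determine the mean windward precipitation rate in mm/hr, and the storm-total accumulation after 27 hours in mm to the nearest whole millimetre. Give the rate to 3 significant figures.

Incoming column moisture flux per unit ridge length: F = V × PW = 13 × 8.09 = 105.17 mm·m/s.
Spread over the 77 km slope with efficiency ε = 0.40: R = ε·F/W = 0.40 × 105.17 / 77000 m = 5.463e-04 mm/s.
R = 5.463e-04 × 3600 = 1.97 mm/hr.
Over 27 h: total = 1.97 × 27 = 53.19 ≈ 53 mm.

R ≈ 1.97 mm/hr; total ≈ 53 mm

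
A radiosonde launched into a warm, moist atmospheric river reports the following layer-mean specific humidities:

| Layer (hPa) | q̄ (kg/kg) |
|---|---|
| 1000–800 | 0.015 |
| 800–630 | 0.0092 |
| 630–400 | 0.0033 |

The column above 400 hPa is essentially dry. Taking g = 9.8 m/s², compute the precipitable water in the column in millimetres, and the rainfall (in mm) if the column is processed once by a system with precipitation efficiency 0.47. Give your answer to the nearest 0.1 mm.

PW ≈ 54.3 mm; rainfall ≈ 25.5 mm

Precipitable water is the column-integrated vapour mass per unit area: PW = (1/g) Σ q̄ Δp, with q in kg/kg and Δp in Pa (1 kg/m² of water = 1 mm).
Layer 1000–800 hPa: Δp = 200 hPa = 20000 Pa, q̄ = 0.015 kg/kg → 0.015 × 20000 / 9.8 = 30.61 mm
Layer 800–630 hPa: Δp = 170 hPa = 17000 Pa, q̄ = 0.0092 kg/kg → 0.0092 × 17000 / 9.8 = 15.96 mm
Layer 630–400 hPa: Δp = 230 hPa = 23000 Pa, q̄ = 0.0033 kg/kg → 0.0033 × 23000 / 9.8 = 7.74 mm
PW = 30.61 + 15.96 + 7.74 = 54.31 ≈ 54.3 mm.
Rainfall = ε × PW = 0.47 × 54.3 = 25.5 mm.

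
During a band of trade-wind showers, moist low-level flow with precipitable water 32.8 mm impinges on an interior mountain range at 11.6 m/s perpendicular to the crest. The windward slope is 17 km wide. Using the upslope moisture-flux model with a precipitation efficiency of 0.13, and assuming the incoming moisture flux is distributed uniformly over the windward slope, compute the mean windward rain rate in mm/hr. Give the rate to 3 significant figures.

R ≈ 10.5 mm/hr

Incoming column moisture flux per unit ridge length: F = V × PW = 11.6 × 32.8 = 380.48 mm·m/s.
Spread over the 17 km slope with efficiency ε = 0.13: R = ε·F/W = 0.13 × 380.48 / 17000 m = 2.910e-03 mm/s.
R = 2.910e-03 × 3600 = 10.5 mm/hr.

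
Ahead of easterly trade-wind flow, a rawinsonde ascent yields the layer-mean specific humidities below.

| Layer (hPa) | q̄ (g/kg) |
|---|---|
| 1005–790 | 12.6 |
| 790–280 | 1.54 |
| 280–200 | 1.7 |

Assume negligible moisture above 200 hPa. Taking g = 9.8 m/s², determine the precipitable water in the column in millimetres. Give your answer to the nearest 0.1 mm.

PW ≈ 37.0 mm

Precipitable water is the column-integrated vapour mass per unit area: PW = (1/g) Σ q̄ Δp, with q in kg/kg and Δp in Pa (1 kg/m² of water = 1 mm).
Layer 1005–790 hPa: Δp = 215 hPa = 21500 Pa, q̄ = 0.0126 kg/kg → 0.0126 × 21500 / 9.8 = 27.64 mm
Layer 790–280 hPa: Δp = 510 hPa = 51000 Pa, q̄ = 0.00154 kg/kg → 0.00154 × 51000 / 9.8 = 8.01 mm
Layer 280–200 hPa: Δp = 80 hPa = 8000 Pa, q̄ = 0.0017 kg/kg → 0.0017 × 8000 / 9.8 = 1.39 mm
PW = 27.64 + 8.01 + 1.39 = 37.04 ≈ 37.0 mm.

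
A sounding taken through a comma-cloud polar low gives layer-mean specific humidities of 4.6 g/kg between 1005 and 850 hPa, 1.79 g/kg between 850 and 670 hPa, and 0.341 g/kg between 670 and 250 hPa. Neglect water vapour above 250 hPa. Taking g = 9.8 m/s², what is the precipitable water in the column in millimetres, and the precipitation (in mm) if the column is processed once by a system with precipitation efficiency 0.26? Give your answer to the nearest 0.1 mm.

PW ≈ 12.0 mm; precipitation ≈ 3.1 mm

Precipitable water is the column-integrated vapour mass per unit area: PW = (1/g) Σ q̄ Δp, with q in kg/kg and Δp in Pa (1 kg/m² of water = 1 mm).
Layer 1005–850 hPa: Δp = 155 hPa = 15500 Pa, q̄ = 0.0046 kg/kg → 0.0046 × 15500 / 9.8 = 7.28 mm
Layer 850–670 hPa: Δp = 180 hPa = 18000 Pa, q̄ = 0.00179 kg/kg → 0.00179 × 18000 / 9.8 = 3.29 mm
Layer 670–250 hPa: Δp = 420 hPa = 42000 Pa, q̄ = 0.000341 kg/kg → 0.000341 × 42000 / 9.8 = 1.46 mm
PW = 7.28 + 3.29 + 1.46 = 12.03 ≈ 12.0 mm.
Precipitation = ε × PW = 0.26 × 12.0 = 3.1 mm.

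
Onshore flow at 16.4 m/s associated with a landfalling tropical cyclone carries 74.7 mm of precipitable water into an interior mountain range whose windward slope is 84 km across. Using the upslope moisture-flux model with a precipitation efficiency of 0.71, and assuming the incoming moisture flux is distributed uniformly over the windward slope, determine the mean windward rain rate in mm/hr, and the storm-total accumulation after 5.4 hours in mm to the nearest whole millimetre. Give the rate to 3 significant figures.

R ≈ 37.3 mm/hr; total ≈ 201 mm

Incoming column moisture flux per unit ridge length: F = V × PW = 16.4 × 74.7 = 1225.08 mm·m/s.
Spread over the 84 km slope with efficiency ε = 0.71: R = ε·F/W = 0.71 × 1225.08 / 84000 m = 1.035e-02 mm/s.
R = 1.035e-02 × 3600 = 37.3 mm/hr.
Over 5.4 h: total = 37.3 × 5.4 = 201.42 ≈ 201 mm.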